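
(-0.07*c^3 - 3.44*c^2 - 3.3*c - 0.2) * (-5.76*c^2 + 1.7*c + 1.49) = 0.4032*c^5 + 19.6954*c^4 + 13.0557*c^3 - 9.5836*c^2 - 5.257*c - 0.298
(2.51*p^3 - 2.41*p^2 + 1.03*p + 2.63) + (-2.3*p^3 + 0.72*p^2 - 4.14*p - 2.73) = 0.21*p^3 - 1.69*p^2 - 3.11*p - 0.1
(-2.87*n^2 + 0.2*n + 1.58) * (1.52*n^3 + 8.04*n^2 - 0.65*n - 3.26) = -4.3624*n^5 - 22.7708*n^4 + 5.8751*n^3 + 21.9294*n^2 - 1.679*n - 5.1508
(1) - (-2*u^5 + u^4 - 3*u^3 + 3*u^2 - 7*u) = 2*u^5 - u^4 + 3*u^3 - 3*u^2 + 7*u + 1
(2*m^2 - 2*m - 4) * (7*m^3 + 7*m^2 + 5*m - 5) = 14*m^5 - 32*m^3 - 48*m^2 - 10*m + 20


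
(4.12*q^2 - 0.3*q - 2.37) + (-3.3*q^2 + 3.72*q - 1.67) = 0.82*q^2 + 3.42*q - 4.04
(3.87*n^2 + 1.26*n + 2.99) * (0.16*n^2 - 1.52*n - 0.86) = 0.6192*n^4 - 5.6808*n^3 - 4.765*n^2 - 5.6284*n - 2.5714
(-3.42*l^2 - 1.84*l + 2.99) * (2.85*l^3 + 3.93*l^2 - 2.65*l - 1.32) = -9.747*l^5 - 18.6846*l^4 + 10.3533*l^3 + 21.1411*l^2 - 5.4947*l - 3.9468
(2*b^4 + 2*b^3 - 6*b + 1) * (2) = 4*b^4 + 4*b^3 - 12*b + 2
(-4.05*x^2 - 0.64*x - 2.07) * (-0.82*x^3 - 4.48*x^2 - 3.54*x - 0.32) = 3.321*x^5 + 18.6688*x^4 + 18.9016*x^3 + 12.8352*x^2 + 7.5326*x + 0.6624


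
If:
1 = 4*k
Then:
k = 1/4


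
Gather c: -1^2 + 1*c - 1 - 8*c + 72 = 70 - 7*c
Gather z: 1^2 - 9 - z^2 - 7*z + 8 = -z^2 - 7*z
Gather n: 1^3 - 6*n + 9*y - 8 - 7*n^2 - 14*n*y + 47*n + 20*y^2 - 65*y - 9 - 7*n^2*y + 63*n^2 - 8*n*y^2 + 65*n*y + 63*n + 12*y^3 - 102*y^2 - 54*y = n^2*(56 - 7*y) + n*(-8*y^2 + 51*y + 104) + 12*y^3 - 82*y^2 - 110*y - 16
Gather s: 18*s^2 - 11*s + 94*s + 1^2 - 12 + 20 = 18*s^2 + 83*s + 9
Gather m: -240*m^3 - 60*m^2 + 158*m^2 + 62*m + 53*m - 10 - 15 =-240*m^3 + 98*m^2 + 115*m - 25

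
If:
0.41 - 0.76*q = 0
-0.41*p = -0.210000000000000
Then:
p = 0.51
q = 0.54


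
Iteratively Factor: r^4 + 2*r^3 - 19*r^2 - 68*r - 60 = (r + 3)*(r^3 - r^2 - 16*r - 20) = (r + 2)*(r + 3)*(r^2 - 3*r - 10) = (r - 5)*(r + 2)*(r + 3)*(r + 2)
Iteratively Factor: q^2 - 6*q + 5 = (q - 1)*(q - 5)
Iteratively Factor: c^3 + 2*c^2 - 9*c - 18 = (c + 3)*(c^2 - c - 6) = (c - 3)*(c + 3)*(c + 2)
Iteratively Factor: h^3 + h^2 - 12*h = (h)*(h^2 + h - 12) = h*(h - 3)*(h + 4)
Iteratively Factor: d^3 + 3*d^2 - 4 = (d + 2)*(d^2 + d - 2) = (d - 1)*(d + 2)*(d + 2)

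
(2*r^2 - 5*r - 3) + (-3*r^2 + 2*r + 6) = -r^2 - 3*r + 3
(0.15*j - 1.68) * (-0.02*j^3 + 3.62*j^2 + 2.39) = -0.003*j^4 + 0.5766*j^3 - 6.0816*j^2 + 0.3585*j - 4.0152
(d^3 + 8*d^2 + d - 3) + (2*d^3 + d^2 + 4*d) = 3*d^3 + 9*d^2 + 5*d - 3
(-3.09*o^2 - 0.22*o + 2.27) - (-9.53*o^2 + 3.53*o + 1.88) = 6.44*o^2 - 3.75*o + 0.39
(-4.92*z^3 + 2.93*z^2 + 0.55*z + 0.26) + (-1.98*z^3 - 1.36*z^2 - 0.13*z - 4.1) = -6.9*z^3 + 1.57*z^2 + 0.42*z - 3.84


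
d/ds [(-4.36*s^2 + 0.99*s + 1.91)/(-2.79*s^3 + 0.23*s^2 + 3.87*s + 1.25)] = (-12.1644*s^4 + 5.5242*s^3 - 1.1142*s^2 - 11.7786*s - 6.1542)/(7.7841*s^6 - 1.2834*s^5 - 21.5417*s^4 - 5.1948*s^3 + 15.5519*s^2 + 9.675*s + 1.5625)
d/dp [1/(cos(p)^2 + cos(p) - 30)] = (2*cos(p) + 1)*sin(p)/(cos(p)^2 + cos(p) - 30)^2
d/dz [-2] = 0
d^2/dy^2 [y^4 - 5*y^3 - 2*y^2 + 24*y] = 12*y^2 - 30*y - 4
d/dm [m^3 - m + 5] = 3*m^2 - 1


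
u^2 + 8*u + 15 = (u + 3)*(u + 5)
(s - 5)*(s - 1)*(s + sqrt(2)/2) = s^3 - 6*s^2 + sqrt(2)*s^2/2 - 3*sqrt(2)*s + 5*s + 5*sqrt(2)/2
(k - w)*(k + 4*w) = k^2 + 3*k*w - 4*w^2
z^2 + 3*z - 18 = (z - 3)*(z + 6)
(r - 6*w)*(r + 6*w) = r^2 - 36*w^2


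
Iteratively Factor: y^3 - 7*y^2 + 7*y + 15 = (y - 5)*(y^2 - 2*y - 3) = (y - 5)*(y + 1)*(y - 3)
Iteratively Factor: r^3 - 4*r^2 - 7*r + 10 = (r - 5)*(r^2 + r - 2) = (r - 5)*(r - 1)*(r + 2)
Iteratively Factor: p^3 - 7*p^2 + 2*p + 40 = (p + 2)*(p^2 - 9*p + 20) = (p - 4)*(p + 2)*(p - 5)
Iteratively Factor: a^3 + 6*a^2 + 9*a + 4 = (a + 1)*(a^2 + 5*a + 4) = (a + 1)^2*(a + 4)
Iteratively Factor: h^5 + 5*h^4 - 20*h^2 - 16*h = (h + 4)*(h^4 + h^3 - 4*h^2 - 4*h) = (h - 2)*(h + 4)*(h^3 + 3*h^2 + 2*h) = (h - 2)*(h + 1)*(h + 4)*(h^2 + 2*h) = h*(h - 2)*(h + 1)*(h + 4)*(h + 2)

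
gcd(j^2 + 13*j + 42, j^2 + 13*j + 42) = j^2 + 13*j + 42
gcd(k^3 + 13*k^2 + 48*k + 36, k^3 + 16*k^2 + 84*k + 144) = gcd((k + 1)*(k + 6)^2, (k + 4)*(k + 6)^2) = k^2 + 12*k + 36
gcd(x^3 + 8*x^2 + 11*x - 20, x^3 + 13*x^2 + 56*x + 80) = x^2 + 9*x + 20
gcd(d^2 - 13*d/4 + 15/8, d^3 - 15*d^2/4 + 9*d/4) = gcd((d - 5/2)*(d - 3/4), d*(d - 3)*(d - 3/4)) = d - 3/4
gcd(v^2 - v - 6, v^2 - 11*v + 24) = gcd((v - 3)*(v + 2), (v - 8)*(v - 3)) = v - 3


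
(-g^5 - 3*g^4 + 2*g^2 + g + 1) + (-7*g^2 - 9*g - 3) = -g^5 - 3*g^4 - 5*g^2 - 8*g - 2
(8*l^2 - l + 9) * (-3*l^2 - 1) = -24*l^4 + 3*l^3 - 35*l^2 + l - 9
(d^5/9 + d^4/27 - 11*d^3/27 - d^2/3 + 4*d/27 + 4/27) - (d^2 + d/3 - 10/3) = d^5/9 + d^4/27 - 11*d^3/27 - 4*d^2/3 - 5*d/27 + 94/27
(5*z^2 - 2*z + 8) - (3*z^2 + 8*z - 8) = 2*z^2 - 10*z + 16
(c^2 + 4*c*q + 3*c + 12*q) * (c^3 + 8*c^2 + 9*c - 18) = c^5 + 4*c^4*q + 11*c^4 + 44*c^3*q + 33*c^3 + 132*c^2*q + 9*c^2 + 36*c*q - 54*c - 216*q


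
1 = 1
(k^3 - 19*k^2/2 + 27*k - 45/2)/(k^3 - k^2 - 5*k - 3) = (2*k^2 - 13*k + 15)/(2*(k^2 + 2*k + 1))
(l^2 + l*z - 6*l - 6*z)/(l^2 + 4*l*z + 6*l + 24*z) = (l^2 + l*z - 6*l - 6*z)/(l^2 + 4*l*z + 6*l + 24*z)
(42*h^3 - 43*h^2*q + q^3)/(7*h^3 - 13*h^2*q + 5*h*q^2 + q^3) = (-6*h + q)/(-h + q)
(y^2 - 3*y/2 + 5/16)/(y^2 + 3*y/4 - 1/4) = (y - 5/4)/(y + 1)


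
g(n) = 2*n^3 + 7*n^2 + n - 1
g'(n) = 6*n^2 + 14*n + 1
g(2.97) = 116.11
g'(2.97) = 95.51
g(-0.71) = 1.10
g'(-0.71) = -5.92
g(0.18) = -0.58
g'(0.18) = 3.71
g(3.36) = 157.25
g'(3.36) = 115.78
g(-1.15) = 4.07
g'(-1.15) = -7.16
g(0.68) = 3.55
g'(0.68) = 13.29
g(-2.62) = 8.46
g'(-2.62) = 5.51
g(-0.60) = 0.49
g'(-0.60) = -5.24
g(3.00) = 119.00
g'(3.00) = 97.00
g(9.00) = 2033.00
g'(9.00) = 613.00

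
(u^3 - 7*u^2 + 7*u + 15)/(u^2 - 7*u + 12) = (u^2 - 4*u - 5)/(u - 4)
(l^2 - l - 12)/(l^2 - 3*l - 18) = (l - 4)/(l - 6)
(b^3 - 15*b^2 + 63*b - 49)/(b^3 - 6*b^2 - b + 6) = (b^2 - 14*b + 49)/(b^2 - 5*b - 6)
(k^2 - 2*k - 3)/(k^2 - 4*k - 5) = (k - 3)/(k - 5)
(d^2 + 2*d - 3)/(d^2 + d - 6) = (d - 1)/(d - 2)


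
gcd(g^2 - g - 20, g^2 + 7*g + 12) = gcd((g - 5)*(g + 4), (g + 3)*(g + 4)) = g + 4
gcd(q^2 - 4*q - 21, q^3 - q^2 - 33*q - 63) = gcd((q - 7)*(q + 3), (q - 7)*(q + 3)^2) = q^2 - 4*q - 21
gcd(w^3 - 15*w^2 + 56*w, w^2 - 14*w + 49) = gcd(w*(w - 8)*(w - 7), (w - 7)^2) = w - 7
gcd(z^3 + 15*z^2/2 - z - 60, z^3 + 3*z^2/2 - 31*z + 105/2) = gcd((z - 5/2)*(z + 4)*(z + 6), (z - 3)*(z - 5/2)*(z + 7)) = z - 5/2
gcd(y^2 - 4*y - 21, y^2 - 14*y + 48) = 1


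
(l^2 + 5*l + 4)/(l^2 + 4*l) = (l + 1)/l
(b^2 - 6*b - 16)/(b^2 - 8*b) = (b + 2)/b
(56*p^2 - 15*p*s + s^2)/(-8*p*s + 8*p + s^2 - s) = (-7*p + s)/(s - 1)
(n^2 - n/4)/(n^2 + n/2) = (4*n - 1)/(2*(2*n + 1))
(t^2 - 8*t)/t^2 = (t - 8)/t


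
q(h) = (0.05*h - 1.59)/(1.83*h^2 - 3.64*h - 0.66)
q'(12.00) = 0.00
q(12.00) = -0.00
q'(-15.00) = -0.00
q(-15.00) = -0.01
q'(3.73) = 0.12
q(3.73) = -0.13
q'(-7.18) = -0.00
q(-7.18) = -0.02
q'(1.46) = 0.58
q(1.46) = 0.73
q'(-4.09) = -0.02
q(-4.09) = -0.04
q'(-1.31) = -0.26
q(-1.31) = -0.23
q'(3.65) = 0.13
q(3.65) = -0.13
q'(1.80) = 2.65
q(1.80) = 1.17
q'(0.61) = -0.48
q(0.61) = 0.71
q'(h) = (3.64 - 3.66*h)*(0.05*h - 1.59)/(1.83*h^2 - 3.64*h - 0.66)^2 + 0.05/(1.83*h^2 - 3.64*h - 0.66) = (-0.0915*h^2 + 5.8194*h - 5.8206)/(3.3489*h^4 - 13.3224*h^3 + 10.834*h^2 + 4.8048*h + 0.4356)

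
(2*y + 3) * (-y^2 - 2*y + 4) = -2*y^3 - 7*y^2 + 2*y + 12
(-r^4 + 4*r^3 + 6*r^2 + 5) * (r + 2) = -r^5 + 2*r^4 + 14*r^3 + 12*r^2 + 5*r + 10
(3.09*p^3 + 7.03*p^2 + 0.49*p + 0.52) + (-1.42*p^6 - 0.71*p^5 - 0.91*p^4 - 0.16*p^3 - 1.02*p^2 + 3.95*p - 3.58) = -1.42*p^6 - 0.71*p^5 - 0.91*p^4 + 2.93*p^3 + 6.01*p^2 + 4.44*p - 3.06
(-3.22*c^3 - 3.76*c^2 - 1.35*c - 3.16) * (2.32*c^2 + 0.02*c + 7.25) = -7.4704*c^5 - 8.7876*c^4 - 26.5522*c^3 - 34.6182*c^2 - 9.8507*c - 22.91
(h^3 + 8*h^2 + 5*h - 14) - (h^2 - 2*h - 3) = h^3 + 7*h^2 + 7*h - 11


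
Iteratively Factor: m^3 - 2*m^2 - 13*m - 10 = (m + 1)*(m^2 - 3*m - 10) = (m + 1)*(m + 2)*(m - 5)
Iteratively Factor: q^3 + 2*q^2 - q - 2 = (q + 2)*(q^2 - 1) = (q + 1)*(q + 2)*(q - 1)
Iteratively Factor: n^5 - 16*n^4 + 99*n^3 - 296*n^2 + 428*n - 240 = (n - 5)*(n^4 - 11*n^3 + 44*n^2 - 76*n + 48) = (n - 5)*(n - 2)*(n^3 - 9*n^2 + 26*n - 24) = (n - 5)*(n - 4)*(n - 2)*(n^2 - 5*n + 6) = (n - 5)*(n - 4)*(n - 2)^2*(n - 3)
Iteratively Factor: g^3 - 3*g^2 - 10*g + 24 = (g - 4)*(g^2 + g - 6) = (g - 4)*(g + 3)*(g - 2)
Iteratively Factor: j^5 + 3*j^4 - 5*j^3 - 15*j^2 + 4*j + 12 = (j + 3)*(j^4 - 5*j^2 + 4) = (j + 1)*(j + 3)*(j^3 - j^2 - 4*j + 4) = (j - 1)*(j + 1)*(j + 3)*(j^2 - 4) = (j - 2)*(j - 1)*(j + 1)*(j + 3)*(j + 2)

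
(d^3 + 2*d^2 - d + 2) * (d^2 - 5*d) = d^5 - 3*d^4 - 11*d^3 + 7*d^2 - 10*d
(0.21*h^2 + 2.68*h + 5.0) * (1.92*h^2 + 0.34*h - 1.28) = 0.4032*h^4 + 5.217*h^3 + 10.2424*h^2 - 1.7304*h - 6.4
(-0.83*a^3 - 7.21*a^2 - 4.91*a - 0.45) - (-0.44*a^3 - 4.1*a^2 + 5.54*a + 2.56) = -0.39*a^3 - 3.11*a^2 - 10.45*a - 3.01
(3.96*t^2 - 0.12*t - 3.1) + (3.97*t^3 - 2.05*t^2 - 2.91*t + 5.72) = 3.97*t^3 + 1.91*t^2 - 3.03*t + 2.62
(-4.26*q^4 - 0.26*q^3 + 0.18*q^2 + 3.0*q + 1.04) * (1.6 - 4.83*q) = 20.5758*q^5 - 5.5602*q^4 - 1.2854*q^3 - 14.202*q^2 - 0.223199999999999*q + 1.664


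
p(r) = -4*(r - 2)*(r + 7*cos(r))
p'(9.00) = 42.29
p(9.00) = -73.42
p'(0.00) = -20.00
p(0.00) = 56.00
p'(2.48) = 18.51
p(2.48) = 5.84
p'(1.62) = -14.21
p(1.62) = 1.94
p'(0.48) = -40.33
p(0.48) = 40.67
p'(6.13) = -86.36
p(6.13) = -215.55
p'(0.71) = -42.46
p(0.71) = 31.06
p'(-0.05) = -16.70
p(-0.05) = 56.92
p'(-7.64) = 326.94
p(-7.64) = -237.28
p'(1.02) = -38.20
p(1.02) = 18.36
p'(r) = -4*r - 4*(1 - 7*sin(r))*(r - 2) - 28*cos(r) = -4*r + 4*(r - 2)*(7*sin(r) - 1) - 28*cos(r)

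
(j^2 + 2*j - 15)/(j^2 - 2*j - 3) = (j + 5)/(j + 1)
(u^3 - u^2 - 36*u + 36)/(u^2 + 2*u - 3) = (u^2 - 36)/(u + 3)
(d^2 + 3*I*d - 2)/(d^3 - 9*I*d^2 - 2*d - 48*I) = (d + I)/(d^2 - 11*I*d - 24)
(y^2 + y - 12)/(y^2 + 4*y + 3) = (y^2 + y - 12)/(y^2 + 4*y + 3)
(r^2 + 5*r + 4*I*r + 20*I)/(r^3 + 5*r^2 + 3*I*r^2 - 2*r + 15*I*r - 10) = (r + 4*I)/(r^2 + 3*I*r - 2)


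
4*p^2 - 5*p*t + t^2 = (-4*p + t)*(-p + t)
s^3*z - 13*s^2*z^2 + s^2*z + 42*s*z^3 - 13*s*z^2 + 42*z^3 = (s - 7*z)*(s - 6*z)*(s*z + z)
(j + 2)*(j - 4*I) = j^2 + 2*j - 4*I*j - 8*I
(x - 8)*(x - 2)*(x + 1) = x^3 - 9*x^2 + 6*x + 16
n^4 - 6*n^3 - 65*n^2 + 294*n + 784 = (n - 8)*(n - 7)*(n + 2)*(n + 7)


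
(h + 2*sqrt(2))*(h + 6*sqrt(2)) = h^2 + 8*sqrt(2)*h + 24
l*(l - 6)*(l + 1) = l^3 - 5*l^2 - 6*l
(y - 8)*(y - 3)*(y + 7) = y^3 - 4*y^2 - 53*y + 168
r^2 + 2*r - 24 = (r - 4)*(r + 6)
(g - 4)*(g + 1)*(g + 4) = g^3 + g^2 - 16*g - 16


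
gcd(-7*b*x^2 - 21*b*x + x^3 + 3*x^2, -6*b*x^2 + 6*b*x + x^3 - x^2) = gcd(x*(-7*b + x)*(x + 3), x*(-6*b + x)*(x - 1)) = x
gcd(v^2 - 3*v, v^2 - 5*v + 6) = v - 3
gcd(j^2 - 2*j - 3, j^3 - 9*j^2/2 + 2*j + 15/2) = j^2 - 2*j - 3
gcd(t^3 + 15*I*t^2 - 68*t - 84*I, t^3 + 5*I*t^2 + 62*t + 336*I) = t^2 + 13*I*t - 42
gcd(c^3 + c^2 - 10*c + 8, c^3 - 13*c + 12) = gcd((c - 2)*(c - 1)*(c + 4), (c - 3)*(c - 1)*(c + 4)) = c^2 + 3*c - 4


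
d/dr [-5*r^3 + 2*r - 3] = 2 - 15*r^2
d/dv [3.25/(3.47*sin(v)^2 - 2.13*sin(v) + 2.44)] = (6.9225 - 22.555*sin(v))*cos(v)/(3.47*sin(v)^2 - 2.13*sin(v) + 2.44)^2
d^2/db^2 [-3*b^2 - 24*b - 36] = -6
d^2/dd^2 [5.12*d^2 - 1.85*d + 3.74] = 10.2400000000000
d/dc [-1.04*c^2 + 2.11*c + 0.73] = 2.11 - 2.08*c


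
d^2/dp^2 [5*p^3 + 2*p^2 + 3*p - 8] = 30*p + 4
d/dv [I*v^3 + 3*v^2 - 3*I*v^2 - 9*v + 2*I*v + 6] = 3*I*v^2 + 6*v*(1 - I) - 9 + 2*I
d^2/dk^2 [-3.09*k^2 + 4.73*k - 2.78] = -6.18000000000000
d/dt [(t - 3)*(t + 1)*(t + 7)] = 3*t^2 + 10*t - 17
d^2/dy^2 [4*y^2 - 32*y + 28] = 8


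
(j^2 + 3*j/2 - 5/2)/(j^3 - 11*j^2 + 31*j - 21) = (j + 5/2)/(j^2 - 10*j + 21)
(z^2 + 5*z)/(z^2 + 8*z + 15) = z/(z + 3)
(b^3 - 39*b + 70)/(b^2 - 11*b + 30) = (b^2 + 5*b - 14)/(b - 6)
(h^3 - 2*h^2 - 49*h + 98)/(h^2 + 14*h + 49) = (h^2 - 9*h + 14)/(h + 7)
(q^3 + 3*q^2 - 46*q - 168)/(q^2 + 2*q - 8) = (q^2 - q - 42)/(q - 2)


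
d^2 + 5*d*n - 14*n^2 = (d - 2*n)*(d + 7*n)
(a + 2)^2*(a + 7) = a^3 + 11*a^2 + 32*a + 28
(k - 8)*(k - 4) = k^2 - 12*k + 32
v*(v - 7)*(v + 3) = v^3 - 4*v^2 - 21*v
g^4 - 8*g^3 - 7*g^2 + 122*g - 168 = (g - 7)*(g - 3)*(g - 2)*(g + 4)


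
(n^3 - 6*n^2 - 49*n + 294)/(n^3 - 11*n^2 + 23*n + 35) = (n^2 + n - 42)/(n^2 - 4*n - 5)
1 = 1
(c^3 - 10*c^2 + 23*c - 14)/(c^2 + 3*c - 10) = (c^2 - 8*c + 7)/(c + 5)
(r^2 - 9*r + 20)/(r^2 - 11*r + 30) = (r - 4)/(r - 6)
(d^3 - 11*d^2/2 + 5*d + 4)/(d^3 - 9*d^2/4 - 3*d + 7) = 2*(2*d^2 - 7*d - 4)/(4*d^2 - d - 14)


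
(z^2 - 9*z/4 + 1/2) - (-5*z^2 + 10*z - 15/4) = 6*z^2 - 49*z/4 + 17/4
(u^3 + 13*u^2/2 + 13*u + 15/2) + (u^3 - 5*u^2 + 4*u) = 2*u^3 + 3*u^2/2 + 17*u + 15/2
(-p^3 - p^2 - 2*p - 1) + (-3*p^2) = -p^3 - 4*p^2 - 2*p - 1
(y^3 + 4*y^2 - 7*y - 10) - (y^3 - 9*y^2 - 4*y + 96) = 13*y^2 - 3*y - 106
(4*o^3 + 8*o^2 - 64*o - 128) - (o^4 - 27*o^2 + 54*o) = -o^4 + 4*o^3 + 35*o^2 - 118*o - 128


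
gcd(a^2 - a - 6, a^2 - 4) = a + 2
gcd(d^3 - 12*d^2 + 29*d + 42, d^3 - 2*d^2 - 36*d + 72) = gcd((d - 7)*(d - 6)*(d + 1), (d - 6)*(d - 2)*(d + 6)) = d - 6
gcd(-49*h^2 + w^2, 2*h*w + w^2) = 1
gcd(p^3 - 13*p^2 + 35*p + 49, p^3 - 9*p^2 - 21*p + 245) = p^2 - 14*p + 49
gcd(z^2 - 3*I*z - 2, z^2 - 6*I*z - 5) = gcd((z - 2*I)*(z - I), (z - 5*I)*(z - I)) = z - I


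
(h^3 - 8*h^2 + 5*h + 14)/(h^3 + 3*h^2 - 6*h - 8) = (h - 7)/(h + 4)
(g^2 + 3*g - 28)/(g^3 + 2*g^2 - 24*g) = (g + 7)/(g*(g + 6))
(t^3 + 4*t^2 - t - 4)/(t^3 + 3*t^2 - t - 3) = (t + 4)/(t + 3)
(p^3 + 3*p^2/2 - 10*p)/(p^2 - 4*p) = (p^2 + 3*p/2 - 10)/(p - 4)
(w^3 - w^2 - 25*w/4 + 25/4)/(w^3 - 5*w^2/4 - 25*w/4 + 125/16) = 4*(w - 1)/(4*w - 5)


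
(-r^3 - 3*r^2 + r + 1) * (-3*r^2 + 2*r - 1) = 3*r^5 + 7*r^4 - 8*r^3 + 2*r^2 + r - 1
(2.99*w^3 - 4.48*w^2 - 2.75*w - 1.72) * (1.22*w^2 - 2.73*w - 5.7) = 3.6478*w^5 - 13.6283*w^4 - 8.1676*w^3 + 30.9451*w^2 + 20.3706*w + 9.804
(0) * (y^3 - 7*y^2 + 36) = 0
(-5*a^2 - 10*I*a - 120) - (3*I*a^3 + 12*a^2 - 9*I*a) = -3*I*a^3 - 17*a^2 - I*a - 120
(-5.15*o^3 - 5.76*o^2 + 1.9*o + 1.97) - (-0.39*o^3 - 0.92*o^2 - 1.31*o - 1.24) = -4.76*o^3 - 4.84*o^2 + 3.21*o + 3.21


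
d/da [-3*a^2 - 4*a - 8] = -6*a - 4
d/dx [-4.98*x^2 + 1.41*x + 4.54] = 1.41 - 9.96*x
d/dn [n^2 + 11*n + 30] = 2*n + 11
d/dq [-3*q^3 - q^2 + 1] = q*(-9*q - 2)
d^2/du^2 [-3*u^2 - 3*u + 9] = -6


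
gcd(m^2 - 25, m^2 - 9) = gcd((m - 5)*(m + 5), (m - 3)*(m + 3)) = 1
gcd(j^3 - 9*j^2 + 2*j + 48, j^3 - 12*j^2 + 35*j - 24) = j^2 - 11*j + 24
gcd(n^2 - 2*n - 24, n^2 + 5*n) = 1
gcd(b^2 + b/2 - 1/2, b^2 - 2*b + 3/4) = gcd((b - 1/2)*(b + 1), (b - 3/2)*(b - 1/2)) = b - 1/2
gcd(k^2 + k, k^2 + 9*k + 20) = 1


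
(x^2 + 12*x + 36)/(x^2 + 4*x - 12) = (x + 6)/(x - 2)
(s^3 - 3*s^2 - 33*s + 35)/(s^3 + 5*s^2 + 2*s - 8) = (s^2 - 2*s - 35)/(s^2 + 6*s + 8)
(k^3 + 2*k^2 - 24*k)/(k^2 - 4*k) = k + 6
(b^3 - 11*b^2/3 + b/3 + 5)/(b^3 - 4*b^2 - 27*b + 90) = (b^2 - 2*b/3 - 5/3)/(b^2 - b - 30)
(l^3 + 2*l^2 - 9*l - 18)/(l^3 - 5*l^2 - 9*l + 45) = (l + 2)/(l - 5)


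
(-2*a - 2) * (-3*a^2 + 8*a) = 6*a^3 - 10*a^2 - 16*a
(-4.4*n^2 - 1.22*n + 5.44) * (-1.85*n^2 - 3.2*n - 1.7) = 8.14*n^4 + 16.337*n^3 + 1.32*n^2 - 15.334*n - 9.248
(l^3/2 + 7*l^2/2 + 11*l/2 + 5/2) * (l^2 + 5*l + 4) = l^5/2 + 6*l^4 + 25*l^3 + 44*l^2 + 69*l/2 + 10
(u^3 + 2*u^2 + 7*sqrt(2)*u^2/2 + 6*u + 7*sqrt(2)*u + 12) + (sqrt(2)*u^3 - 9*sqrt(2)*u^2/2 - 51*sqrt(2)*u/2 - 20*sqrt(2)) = u^3 + sqrt(2)*u^3 - sqrt(2)*u^2 + 2*u^2 - 37*sqrt(2)*u/2 + 6*u - 20*sqrt(2) + 12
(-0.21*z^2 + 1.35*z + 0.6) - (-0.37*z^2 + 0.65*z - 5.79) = 0.16*z^2 + 0.7*z + 6.39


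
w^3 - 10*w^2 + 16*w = w*(w - 8)*(w - 2)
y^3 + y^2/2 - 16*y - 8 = (y - 4)*(y + 1/2)*(y + 4)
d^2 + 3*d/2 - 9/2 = (d - 3/2)*(d + 3)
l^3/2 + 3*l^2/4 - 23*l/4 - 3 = (l/2 + 1/4)*(l - 3)*(l + 4)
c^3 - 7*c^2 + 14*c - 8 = (c - 4)*(c - 2)*(c - 1)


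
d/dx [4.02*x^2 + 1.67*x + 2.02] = 8.04*x + 1.67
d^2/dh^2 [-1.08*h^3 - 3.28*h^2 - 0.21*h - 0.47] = -6.48*h - 6.56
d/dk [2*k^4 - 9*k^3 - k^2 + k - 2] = 8*k^3 - 27*k^2 - 2*k + 1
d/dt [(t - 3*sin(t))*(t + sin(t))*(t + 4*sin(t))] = 2*t^2*cos(t) + 3*t^2 + 4*t*sin(t) - 11*t*sin(2*t) - 36*sin(t)^2*cos(t) - 11*sin(t)^2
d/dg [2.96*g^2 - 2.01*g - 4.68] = 5.92*g - 2.01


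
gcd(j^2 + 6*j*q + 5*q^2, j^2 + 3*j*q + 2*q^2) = j + q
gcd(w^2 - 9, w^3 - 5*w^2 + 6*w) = w - 3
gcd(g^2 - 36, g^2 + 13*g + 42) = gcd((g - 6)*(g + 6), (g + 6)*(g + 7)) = g + 6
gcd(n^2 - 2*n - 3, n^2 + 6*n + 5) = n + 1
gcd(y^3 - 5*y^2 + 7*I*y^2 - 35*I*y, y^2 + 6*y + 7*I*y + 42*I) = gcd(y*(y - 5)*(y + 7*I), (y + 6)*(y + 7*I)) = y + 7*I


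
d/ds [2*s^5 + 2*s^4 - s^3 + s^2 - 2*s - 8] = 10*s^4 + 8*s^3 - 3*s^2 + 2*s - 2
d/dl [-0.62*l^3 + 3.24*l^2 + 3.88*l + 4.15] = -1.86*l^2 + 6.48*l + 3.88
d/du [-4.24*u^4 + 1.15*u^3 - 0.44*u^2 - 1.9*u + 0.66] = -16.96*u^3 + 3.45*u^2 - 0.88*u - 1.9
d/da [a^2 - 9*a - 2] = 2*a - 9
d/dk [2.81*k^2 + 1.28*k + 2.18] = 5.62*k + 1.28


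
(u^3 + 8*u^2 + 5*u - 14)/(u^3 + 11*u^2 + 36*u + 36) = (u^2 + 6*u - 7)/(u^2 + 9*u + 18)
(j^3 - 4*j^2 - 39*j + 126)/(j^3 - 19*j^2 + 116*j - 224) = (j^2 + 3*j - 18)/(j^2 - 12*j + 32)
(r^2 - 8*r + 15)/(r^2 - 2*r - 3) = (r - 5)/(r + 1)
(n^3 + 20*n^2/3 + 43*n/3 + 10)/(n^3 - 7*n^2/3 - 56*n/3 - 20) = (n + 3)/(n - 6)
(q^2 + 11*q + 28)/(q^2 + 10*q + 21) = (q + 4)/(q + 3)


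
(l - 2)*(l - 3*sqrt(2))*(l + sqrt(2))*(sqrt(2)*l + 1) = sqrt(2)*l^4 - 3*l^3 - 2*sqrt(2)*l^3 - 8*sqrt(2)*l^2 + 6*l^2 - 6*l + 16*sqrt(2)*l + 12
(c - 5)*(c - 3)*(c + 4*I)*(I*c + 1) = I*c^4 - 3*c^3 - 8*I*c^3 + 24*c^2 + 19*I*c^2 - 45*c - 32*I*c + 60*I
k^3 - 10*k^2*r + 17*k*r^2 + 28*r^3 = (k - 7*r)*(k - 4*r)*(k + r)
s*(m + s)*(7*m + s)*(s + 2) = 7*m^2*s^2 + 14*m^2*s + 8*m*s^3 + 16*m*s^2 + s^4 + 2*s^3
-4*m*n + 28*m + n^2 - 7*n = (-4*m + n)*(n - 7)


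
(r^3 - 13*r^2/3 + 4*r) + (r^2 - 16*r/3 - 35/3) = r^3 - 10*r^2/3 - 4*r/3 - 35/3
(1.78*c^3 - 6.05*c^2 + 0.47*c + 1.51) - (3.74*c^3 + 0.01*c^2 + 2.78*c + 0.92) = -1.96*c^3 - 6.06*c^2 - 2.31*c + 0.59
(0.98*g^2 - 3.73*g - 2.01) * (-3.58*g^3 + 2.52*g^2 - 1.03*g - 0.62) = -3.5084*g^5 + 15.823*g^4 - 3.2132*g^3 - 1.8309*g^2 + 4.3829*g + 1.2462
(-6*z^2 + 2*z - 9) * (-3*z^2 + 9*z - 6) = 18*z^4 - 60*z^3 + 81*z^2 - 93*z + 54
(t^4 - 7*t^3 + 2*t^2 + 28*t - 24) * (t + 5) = t^5 - 2*t^4 - 33*t^3 + 38*t^2 + 116*t - 120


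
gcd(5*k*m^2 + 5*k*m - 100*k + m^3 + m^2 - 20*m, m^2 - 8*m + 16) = m - 4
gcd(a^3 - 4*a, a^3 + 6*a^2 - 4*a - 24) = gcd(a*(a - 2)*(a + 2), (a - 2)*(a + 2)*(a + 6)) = a^2 - 4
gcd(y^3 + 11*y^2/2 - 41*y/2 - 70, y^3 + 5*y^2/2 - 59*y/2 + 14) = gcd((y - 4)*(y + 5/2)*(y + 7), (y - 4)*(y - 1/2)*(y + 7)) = y^2 + 3*y - 28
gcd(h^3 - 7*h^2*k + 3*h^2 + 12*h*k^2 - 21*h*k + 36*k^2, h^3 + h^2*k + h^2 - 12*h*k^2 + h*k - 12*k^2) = h - 3*k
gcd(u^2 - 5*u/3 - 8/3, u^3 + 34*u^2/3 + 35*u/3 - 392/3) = u - 8/3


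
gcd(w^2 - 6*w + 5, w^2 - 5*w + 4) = w - 1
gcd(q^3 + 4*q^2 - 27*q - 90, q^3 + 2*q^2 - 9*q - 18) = q + 3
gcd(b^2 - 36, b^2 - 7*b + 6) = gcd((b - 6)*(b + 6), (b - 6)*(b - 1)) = b - 6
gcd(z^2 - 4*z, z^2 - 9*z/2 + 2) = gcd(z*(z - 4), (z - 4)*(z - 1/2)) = z - 4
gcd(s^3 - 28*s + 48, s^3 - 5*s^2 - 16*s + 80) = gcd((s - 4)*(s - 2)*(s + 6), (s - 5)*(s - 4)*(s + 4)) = s - 4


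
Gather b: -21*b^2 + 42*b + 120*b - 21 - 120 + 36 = -21*b^2 + 162*b - 105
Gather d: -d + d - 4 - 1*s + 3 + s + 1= 0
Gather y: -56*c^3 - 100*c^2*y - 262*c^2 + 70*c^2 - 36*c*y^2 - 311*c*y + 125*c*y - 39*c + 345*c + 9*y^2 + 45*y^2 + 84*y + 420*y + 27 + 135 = -56*c^3 - 192*c^2 + 306*c + y^2*(54 - 36*c) + y*(-100*c^2 - 186*c + 504) + 162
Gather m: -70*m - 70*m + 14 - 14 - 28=-140*m - 28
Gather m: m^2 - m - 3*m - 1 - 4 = m^2 - 4*m - 5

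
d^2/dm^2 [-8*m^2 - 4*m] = -16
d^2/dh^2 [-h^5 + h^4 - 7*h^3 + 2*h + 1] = 2*h*(-10*h^2 + 6*h - 21)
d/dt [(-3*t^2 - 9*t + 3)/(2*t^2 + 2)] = 3*(3*t^2 - 4*t - 3)/(2*(t^4 + 2*t^2 + 1))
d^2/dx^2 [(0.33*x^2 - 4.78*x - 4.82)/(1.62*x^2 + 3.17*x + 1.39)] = (-28.478628*x^3 - 80.356212*x^2 - 83.9341440000001*x - 31.76463)/(4.251528*x^6 + 24.958044*x^5 + 59.781402*x^4 + 74.684249*x^3 + 51.293919*x^2 + 18.374271*x + 2.685619)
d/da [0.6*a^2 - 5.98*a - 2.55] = 1.2*a - 5.98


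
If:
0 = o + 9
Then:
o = -9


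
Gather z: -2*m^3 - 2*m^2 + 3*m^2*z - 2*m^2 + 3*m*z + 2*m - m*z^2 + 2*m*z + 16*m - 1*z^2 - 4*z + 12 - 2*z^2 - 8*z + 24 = -2*m^3 - 4*m^2 + 18*m + z^2*(-m - 3) + z*(3*m^2 + 5*m - 12) + 36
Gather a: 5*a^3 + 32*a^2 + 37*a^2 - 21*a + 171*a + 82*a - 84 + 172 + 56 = 5*a^3 + 69*a^2 + 232*a + 144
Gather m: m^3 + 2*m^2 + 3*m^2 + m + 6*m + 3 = m^3 + 5*m^2 + 7*m + 3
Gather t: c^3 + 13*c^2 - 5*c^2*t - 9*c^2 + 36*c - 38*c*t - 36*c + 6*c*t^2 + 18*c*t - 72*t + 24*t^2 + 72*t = c^3 + 4*c^2 + t^2*(6*c + 24) + t*(-5*c^2 - 20*c)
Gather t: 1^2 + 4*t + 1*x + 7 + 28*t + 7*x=32*t + 8*x + 8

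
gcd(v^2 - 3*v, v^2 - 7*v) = v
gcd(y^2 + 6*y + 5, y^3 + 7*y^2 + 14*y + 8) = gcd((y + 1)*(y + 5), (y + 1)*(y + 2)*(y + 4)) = y + 1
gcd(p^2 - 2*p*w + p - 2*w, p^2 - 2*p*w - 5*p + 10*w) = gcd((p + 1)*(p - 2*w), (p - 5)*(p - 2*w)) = p - 2*w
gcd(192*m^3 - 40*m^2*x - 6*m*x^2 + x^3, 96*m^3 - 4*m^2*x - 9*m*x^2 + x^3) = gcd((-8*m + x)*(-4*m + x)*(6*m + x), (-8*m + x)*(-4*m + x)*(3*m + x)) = 32*m^2 - 12*m*x + x^2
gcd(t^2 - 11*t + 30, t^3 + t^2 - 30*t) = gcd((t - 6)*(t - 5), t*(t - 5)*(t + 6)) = t - 5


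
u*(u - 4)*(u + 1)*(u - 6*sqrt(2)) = u^4 - 6*sqrt(2)*u^3 - 3*u^3 - 4*u^2 + 18*sqrt(2)*u^2 + 24*sqrt(2)*u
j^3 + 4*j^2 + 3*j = j*(j + 1)*(j + 3)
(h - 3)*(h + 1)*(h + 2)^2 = h^4 + 2*h^3 - 7*h^2 - 20*h - 12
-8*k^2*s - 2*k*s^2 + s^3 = s*(-4*k + s)*(2*k + s)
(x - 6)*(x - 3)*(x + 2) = x^3 - 7*x^2 + 36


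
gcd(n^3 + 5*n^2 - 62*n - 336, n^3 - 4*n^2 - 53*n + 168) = n^2 - n - 56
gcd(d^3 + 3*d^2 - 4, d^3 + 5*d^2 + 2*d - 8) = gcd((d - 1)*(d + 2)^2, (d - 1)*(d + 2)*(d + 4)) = d^2 + d - 2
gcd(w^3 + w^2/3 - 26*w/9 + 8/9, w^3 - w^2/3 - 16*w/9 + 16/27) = w^2 - 5*w/3 + 4/9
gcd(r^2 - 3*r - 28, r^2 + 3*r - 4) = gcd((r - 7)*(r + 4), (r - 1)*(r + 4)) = r + 4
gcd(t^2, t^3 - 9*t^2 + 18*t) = t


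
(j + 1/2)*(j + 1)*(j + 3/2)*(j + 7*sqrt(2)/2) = j^4 + 3*j^3 + 7*sqrt(2)*j^3/2 + 11*j^2/4 + 21*sqrt(2)*j^2/2 + 3*j/4 + 77*sqrt(2)*j/8 + 21*sqrt(2)/8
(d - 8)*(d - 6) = d^2 - 14*d + 48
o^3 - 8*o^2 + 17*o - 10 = (o - 5)*(o - 2)*(o - 1)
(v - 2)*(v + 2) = v^2 - 4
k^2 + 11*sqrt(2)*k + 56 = (k + 4*sqrt(2))*(k + 7*sqrt(2))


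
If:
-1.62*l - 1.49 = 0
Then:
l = -0.92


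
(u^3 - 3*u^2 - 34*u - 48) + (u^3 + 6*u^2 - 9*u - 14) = 2*u^3 + 3*u^2 - 43*u - 62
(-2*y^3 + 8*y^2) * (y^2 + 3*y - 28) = -2*y^5 + 2*y^4 + 80*y^3 - 224*y^2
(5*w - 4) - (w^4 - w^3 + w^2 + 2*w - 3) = -w^4 + w^3 - w^2 + 3*w - 1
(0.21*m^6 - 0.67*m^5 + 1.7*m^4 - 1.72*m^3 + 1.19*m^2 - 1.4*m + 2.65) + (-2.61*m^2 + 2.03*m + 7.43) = 0.21*m^6 - 0.67*m^5 + 1.7*m^4 - 1.72*m^3 - 1.42*m^2 + 0.63*m + 10.08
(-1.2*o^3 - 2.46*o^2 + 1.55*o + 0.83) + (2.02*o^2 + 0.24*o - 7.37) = -1.2*o^3 - 0.44*o^2 + 1.79*o - 6.54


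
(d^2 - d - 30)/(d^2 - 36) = (d + 5)/(d + 6)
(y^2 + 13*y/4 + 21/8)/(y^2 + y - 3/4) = (4*y + 7)/(2*(2*y - 1))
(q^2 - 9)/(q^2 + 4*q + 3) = (q - 3)/(q + 1)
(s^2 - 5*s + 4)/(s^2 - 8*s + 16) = (s - 1)/(s - 4)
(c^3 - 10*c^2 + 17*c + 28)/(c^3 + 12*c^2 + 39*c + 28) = (c^2 - 11*c + 28)/(c^2 + 11*c + 28)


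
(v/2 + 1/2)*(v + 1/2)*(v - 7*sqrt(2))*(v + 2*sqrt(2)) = v^4/2 - 5*sqrt(2)*v^3/2 + 3*v^3/4 - 55*v^2/4 - 15*sqrt(2)*v^2/4 - 21*v - 5*sqrt(2)*v/4 - 7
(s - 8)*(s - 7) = s^2 - 15*s + 56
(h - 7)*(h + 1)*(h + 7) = h^3 + h^2 - 49*h - 49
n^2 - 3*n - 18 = (n - 6)*(n + 3)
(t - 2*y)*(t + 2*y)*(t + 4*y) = t^3 + 4*t^2*y - 4*t*y^2 - 16*y^3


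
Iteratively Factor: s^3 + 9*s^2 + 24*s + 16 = (s + 1)*(s^2 + 8*s + 16) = (s + 1)*(s + 4)*(s + 4)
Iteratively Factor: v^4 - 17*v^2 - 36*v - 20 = (v + 2)*(v^3 - 2*v^2 - 13*v - 10) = (v + 2)^2*(v^2 - 4*v - 5) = (v - 5)*(v + 2)^2*(v + 1)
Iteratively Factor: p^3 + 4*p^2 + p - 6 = (p + 3)*(p^2 + p - 2) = (p - 1)*(p + 3)*(p + 2)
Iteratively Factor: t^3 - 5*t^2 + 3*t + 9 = (t + 1)*(t^2 - 6*t + 9) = (t - 3)*(t + 1)*(t - 3)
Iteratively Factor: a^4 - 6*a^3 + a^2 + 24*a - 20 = (a - 2)*(a^3 - 4*a^2 - 7*a + 10) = (a - 2)*(a + 2)*(a^2 - 6*a + 5) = (a - 2)*(a - 1)*(a + 2)*(a - 5)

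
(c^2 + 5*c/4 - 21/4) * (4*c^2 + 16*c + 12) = 4*c^4 + 21*c^3 + 11*c^2 - 69*c - 63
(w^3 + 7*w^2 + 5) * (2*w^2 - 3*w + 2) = 2*w^5 + 11*w^4 - 19*w^3 + 24*w^2 - 15*w + 10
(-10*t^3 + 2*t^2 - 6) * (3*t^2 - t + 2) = -30*t^5 + 16*t^4 - 22*t^3 - 14*t^2 + 6*t - 12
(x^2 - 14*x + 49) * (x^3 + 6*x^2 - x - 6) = x^5 - 8*x^4 - 36*x^3 + 302*x^2 + 35*x - 294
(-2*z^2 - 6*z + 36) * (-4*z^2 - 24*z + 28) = 8*z^4 + 72*z^3 - 56*z^2 - 1032*z + 1008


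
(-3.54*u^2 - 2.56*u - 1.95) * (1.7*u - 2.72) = -6.018*u^3 + 5.2768*u^2 + 3.6482*u + 5.304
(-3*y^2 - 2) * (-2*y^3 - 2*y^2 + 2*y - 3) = 6*y^5 + 6*y^4 - 2*y^3 + 13*y^2 - 4*y + 6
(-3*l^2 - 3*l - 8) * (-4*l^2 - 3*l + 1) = 12*l^4 + 21*l^3 + 38*l^2 + 21*l - 8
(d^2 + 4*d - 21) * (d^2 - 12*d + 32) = d^4 - 8*d^3 - 37*d^2 + 380*d - 672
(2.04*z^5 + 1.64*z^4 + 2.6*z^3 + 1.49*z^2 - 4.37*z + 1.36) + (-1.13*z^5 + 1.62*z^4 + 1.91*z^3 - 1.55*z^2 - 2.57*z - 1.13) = 0.91*z^5 + 3.26*z^4 + 4.51*z^3 - 0.0600000000000001*z^2 - 6.94*z + 0.23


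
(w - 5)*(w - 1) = w^2 - 6*w + 5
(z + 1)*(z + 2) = z^2 + 3*z + 2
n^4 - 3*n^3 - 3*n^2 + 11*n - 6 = (n - 3)*(n - 1)^2*(n + 2)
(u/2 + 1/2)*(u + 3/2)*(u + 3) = u^3/2 + 11*u^2/4 + 9*u/2 + 9/4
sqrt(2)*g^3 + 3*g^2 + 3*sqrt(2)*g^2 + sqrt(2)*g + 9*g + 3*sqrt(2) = (g + 3)*(g + sqrt(2))*(sqrt(2)*g + 1)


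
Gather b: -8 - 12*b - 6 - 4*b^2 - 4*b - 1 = -4*b^2 - 16*b - 15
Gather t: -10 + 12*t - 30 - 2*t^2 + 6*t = -2*t^2 + 18*t - 40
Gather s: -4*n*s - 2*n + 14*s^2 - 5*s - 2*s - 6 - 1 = -2*n + 14*s^2 + s*(-4*n - 7) - 7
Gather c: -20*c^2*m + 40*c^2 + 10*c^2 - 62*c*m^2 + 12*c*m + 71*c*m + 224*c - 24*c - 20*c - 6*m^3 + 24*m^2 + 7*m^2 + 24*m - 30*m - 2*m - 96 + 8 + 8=c^2*(50 - 20*m) + c*(-62*m^2 + 83*m + 180) - 6*m^3 + 31*m^2 - 8*m - 80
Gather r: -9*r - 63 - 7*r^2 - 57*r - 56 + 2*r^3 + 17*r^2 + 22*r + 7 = 2*r^3 + 10*r^2 - 44*r - 112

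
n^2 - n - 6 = (n - 3)*(n + 2)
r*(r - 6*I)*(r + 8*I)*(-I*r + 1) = -I*r^4 + 3*r^3 - 46*I*r^2 + 48*r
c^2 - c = c*(c - 1)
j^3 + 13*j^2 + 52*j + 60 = (j + 2)*(j + 5)*(j + 6)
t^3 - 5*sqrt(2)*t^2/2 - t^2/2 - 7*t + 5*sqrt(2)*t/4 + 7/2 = (t - 1/2)*(t - 7*sqrt(2)/2)*(t + sqrt(2))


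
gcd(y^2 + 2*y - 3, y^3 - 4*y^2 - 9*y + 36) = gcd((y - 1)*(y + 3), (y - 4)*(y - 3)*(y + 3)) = y + 3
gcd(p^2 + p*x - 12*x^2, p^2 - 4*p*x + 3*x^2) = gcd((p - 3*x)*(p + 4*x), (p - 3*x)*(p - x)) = -p + 3*x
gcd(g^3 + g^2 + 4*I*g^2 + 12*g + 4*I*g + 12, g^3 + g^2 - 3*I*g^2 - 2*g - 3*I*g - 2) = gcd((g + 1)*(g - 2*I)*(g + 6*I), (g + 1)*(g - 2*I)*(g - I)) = g^2 + g*(1 - 2*I) - 2*I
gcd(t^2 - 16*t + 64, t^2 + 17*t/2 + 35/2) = 1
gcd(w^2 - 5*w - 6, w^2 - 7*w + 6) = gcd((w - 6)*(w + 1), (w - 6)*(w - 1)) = w - 6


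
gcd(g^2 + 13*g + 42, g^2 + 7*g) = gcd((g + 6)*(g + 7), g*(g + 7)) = g + 7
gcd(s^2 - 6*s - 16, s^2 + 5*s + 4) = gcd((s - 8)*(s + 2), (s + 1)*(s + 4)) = 1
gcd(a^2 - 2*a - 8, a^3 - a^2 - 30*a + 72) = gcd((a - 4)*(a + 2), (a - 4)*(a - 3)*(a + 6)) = a - 4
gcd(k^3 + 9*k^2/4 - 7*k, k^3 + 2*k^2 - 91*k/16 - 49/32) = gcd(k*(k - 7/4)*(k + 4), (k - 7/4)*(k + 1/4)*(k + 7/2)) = k - 7/4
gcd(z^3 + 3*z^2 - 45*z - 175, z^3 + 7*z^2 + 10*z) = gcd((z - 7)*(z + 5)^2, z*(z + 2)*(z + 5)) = z + 5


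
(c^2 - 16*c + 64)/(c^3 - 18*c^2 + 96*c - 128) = 1/(c - 2)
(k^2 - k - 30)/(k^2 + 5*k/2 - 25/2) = 2*(k - 6)/(2*k - 5)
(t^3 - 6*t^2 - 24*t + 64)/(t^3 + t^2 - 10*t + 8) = (t - 8)/(t - 1)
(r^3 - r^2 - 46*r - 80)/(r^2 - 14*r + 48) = (r^2 + 7*r + 10)/(r - 6)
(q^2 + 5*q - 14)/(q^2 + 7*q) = (q - 2)/q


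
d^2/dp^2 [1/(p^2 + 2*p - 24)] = 2*(-p^2 - 2*p + 4*(p + 1)^2 + 24)/(p^2 + 2*p - 24)^3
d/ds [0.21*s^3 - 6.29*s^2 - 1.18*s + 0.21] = 0.63*s^2 - 12.58*s - 1.18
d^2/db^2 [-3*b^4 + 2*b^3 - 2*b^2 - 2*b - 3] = -36*b^2 + 12*b - 4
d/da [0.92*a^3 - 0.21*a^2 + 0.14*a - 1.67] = 2.76*a^2 - 0.42*a + 0.14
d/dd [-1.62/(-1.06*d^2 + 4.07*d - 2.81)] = (6.5934 - 3.4344*d)/(1.06*d^2 - 4.07*d + 2.81)^2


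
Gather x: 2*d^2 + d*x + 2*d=2*d^2 + d*x + 2*d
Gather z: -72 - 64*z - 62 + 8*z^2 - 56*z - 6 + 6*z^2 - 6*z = 14*z^2 - 126*z - 140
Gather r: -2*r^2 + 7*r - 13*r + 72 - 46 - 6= -2*r^2 - 6*r + 20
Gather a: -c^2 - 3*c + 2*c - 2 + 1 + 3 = -c^2 - c + 2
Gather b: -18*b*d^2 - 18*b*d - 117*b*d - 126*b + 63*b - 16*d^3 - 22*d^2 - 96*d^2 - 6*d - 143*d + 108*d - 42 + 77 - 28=b*(-18*d^2 - 135*d - 63) - 16*d^3 - 118*d^2 - 41*d + 7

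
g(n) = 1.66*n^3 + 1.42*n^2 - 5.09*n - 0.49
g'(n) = 4.98*n^2 + 2.84*n - 5.09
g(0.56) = -2.60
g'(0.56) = -1.94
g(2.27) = 14.69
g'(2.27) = 27.02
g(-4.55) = -104.30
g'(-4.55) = 85.09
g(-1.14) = 4.70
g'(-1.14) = -1.86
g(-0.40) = 1.67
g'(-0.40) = -5.43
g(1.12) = -2.08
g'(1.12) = 4.34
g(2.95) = 39.47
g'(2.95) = 46.63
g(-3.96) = -61.15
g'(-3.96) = 61.76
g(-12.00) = -2603.41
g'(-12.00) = 677.95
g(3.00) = 41.84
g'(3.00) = 48.25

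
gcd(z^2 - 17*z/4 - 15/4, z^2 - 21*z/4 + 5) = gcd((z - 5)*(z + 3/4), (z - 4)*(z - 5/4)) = 1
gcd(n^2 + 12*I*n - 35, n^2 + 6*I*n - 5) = n + 5*I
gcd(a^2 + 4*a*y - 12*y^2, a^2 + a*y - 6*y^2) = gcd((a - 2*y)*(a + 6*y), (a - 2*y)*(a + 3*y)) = -a + 2*y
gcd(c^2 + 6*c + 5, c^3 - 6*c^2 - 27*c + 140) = c + 5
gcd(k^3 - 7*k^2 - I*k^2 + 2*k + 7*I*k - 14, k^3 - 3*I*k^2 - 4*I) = k^2 - I*k + 2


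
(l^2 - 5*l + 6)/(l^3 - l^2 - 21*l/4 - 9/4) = 4*(l - 2)/(4*l^2 + 8*l + 3)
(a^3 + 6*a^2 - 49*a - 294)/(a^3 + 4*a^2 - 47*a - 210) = (a + 7)/(a + 5)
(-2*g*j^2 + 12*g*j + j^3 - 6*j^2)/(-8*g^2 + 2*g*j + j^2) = j*(j - 6)/(4*g + j)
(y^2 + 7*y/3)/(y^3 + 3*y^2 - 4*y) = (y + 7/3)/(y^2 + 3*y - 4)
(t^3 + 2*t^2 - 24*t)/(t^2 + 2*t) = (t^2 + 2*t - 24)/(t + 2)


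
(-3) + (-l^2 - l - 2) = -l^2 - l - 5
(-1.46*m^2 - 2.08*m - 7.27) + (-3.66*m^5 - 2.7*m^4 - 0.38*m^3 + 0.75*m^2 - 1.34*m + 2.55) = -3.66*m^5 - 2.7*m^4 - 0.38*m^3 - 0.71*m^2 - 3.42*m - 4.72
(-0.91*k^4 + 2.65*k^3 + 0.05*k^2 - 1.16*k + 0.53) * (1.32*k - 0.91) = -1.2012*k^5 + 4.3261*k^4 - 2.3455*k^3 - 1.5767*k^2 + 1.7552*k - 0.4823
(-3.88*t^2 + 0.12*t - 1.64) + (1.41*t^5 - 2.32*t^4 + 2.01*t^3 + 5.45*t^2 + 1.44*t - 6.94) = 1.41*t^5 - 2.32*t^4 + 2.01*t^3 + 1.57*t^2 + 1.56*t - 8.58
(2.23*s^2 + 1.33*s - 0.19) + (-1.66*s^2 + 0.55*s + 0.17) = 0.57*s^2 + 1.88*s - 0.02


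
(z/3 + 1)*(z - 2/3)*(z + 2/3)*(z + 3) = z^4/3 + 2*z^3 + 77*z^2/27 - 8*z/9 - 4/3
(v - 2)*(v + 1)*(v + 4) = v^3 + 3*v^2 - 6*v - 8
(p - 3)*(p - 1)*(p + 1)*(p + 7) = p^4 + 4*p^3 - 22*p^2 - 4*p + 21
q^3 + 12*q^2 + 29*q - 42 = (q - 1)*(q + 6)*(q + 7)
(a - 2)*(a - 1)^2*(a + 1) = a^4 - 3*a^3 + a^2 + 3*a - 2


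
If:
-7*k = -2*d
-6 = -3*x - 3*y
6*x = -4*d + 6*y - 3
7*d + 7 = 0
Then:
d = -1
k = -2/7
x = 13/12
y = 11/12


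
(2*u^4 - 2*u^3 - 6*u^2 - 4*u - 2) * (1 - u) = -2*u^5 + 4*u^4 + 4*u^3 - 2*u^2 - 2*u - 2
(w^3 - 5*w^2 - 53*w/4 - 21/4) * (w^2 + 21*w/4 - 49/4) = w^5 + w^4/4 - 207*w^3/4 - 217*w^2/16 + 539*w/4 + 1029/16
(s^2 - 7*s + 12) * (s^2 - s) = s^4 - 8*s^3 + 19*s^2 - 12*s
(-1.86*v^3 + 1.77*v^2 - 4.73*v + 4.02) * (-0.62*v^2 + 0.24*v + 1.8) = 1.1532*v^5 - 1.5438*v^4 + 0.00939999999999985*v^3 - 0.4416*v^2 - 7.5492*v + 7.236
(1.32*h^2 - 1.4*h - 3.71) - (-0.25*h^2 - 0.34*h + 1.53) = 1.57*h^2 - 1.06*h - 5.24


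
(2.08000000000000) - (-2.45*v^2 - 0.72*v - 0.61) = 2.45*v^2 + 0.72*v + 2.69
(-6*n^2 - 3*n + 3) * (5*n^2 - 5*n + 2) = -30*n^4 + 15*n^3 + 18*n^2 - 21*n + 6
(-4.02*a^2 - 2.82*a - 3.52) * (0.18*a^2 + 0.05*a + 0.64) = -0.7236*a^4 - 0.7086*a^3 - 3.3474*a^2 - 1.9808*a - 2.2528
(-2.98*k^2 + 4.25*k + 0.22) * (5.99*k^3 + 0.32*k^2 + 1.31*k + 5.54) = -17.8502*k^5 + 24.5039*k^4 - 1.226*k^3 - 10.8713*k^2 + 23.8332*k + 1.2188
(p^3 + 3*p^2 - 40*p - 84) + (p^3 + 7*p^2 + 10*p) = 2*p^3 + 10*p^2 - 30*p - 84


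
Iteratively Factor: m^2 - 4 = (m + 2)*(m - 2)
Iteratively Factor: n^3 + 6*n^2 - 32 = (n - 2)*(n^2 + 8*n + 16) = (n - 2)*(n + 4)*(n + 4)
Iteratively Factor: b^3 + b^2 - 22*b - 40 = (b + 2)*(b^2 - b - 20) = (b - 5)*(b + 2)*(b + 4)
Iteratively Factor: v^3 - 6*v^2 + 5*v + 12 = (v + 1)*(v^2 - 7*v + 12) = (v - 4)*(v + 1)*(v - 3)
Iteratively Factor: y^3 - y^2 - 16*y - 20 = (y + 2)*(y^2 - 3*y - 10) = (y - 5)*(y + 2)*(y + 2)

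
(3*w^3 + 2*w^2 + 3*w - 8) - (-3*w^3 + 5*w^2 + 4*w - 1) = 6*w^3 - 3*w^2 - w - 7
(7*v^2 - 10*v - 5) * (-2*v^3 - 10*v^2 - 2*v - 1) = -14*v^5 - 50*v^4 + 96*v^3 + 63*v^2 + 20*v + 5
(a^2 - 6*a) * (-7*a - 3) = -7*a^3 + 39*a^2 + 18*a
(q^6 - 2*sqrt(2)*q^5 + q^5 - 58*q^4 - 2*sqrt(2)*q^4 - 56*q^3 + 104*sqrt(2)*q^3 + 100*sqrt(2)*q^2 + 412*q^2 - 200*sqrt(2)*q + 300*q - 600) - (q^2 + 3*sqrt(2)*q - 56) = q^6 - 2*sqrt(2)*q^5 + q^5 - 58*q^4 - 2*sqrt(2)*q^4 - 56*q^3 + 104*sqrt(2)*q^3 + 100*sqrt(2)*q^2 + 411*q^2 - 203*sqrt(2)*q + 300*q - 544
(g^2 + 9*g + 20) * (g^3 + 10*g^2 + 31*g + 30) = g^5 + 19*g^4 + 141*g^3 + 509*g^2 + 890*g + 600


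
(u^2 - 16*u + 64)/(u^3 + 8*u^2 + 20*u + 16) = (u^2 - 16*u + 64)/(u^3 + 8*u^2 + 20*u + 16)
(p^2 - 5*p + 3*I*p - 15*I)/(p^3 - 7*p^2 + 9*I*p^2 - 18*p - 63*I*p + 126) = (p - 5)/(p^2 + p*(-7 + 6*I) - 42*I)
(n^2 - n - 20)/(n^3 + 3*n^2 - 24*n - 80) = 1/(n + 4)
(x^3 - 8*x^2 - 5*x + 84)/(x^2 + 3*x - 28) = (x^2 - 4*x - 21)/(x + 7)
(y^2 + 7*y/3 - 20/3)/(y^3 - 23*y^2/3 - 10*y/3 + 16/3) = (3*y^2 + 7*y - 20)/(3*y^3 - 23*y^2 - 10*y + 16)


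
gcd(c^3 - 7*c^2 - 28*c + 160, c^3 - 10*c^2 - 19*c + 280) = c^2 - 3*c - 40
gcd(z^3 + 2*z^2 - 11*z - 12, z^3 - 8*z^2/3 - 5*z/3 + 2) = z^2 - 2*z - 3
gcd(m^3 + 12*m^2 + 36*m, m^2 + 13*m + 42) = m + 6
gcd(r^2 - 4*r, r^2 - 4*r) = r^2 - 4*r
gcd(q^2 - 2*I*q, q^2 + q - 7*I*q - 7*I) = 1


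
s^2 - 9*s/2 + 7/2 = (s - 7/2)*(s - 1)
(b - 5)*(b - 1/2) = b^2 - 11*b/2 + 5/2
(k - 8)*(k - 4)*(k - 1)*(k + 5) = k^4 - 8*k^3 - 21*k^2 + 188*k - 160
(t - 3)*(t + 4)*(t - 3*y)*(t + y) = t^4 - 2*t^3*y + t^3 - 3*t^2*y^2 - 2*t^2*y - 12*t^2 - 3*t*y^2 + 24*t*y + 36*y^2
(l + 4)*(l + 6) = l^2 + 10*l + 24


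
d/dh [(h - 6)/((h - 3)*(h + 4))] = (-h^2 + 12*h - 6)/(h^4 + 2*h^3 - 23*h^2 - 24*h + 144)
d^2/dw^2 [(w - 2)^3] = 6*w - 12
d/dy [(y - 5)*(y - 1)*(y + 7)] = 3*y^2 + 2*y - 37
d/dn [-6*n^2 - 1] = -12*n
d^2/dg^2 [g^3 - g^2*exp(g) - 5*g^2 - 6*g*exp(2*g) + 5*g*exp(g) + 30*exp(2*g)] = -g^2*exp(g) - 24*g*exp(2*g) + g*exp(g) + 6*g + 96*exp(2*g) + 8*exp(g) - 10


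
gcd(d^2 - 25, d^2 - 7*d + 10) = d - 5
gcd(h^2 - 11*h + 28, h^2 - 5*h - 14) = h - 7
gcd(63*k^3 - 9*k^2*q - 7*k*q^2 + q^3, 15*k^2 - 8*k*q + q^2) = -3*k + q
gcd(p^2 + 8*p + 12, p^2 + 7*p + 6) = p + 6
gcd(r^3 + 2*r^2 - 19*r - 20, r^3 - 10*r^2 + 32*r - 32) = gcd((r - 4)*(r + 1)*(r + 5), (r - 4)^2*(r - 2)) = r - 4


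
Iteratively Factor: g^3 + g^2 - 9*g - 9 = (g - 3)*(g^2 + 4*g + 3) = (g - 3)*(g + 3)*(g + 1)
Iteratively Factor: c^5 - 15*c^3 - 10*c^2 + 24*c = (c)*(c^4 - 15*c^2 - 10*c + 24) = c*(c + 2)*(c^3 - 2*c^2 - 11*c + 12) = c*(c + 2)*(c + 3)*(c^2 - 5*c + 4) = c*(c - 4)*(c + 2)*(c + 3)*(c - 1)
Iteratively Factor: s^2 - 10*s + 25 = (s - 5)*(s - 5)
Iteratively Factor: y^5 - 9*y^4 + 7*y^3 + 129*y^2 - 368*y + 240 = (y - 1)*(y^4 - 8*y^3 - y^2 + 128*y - 240) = (y - 4)*(y - 1)*(y^3 - 4*y^2 - 17*y + 60) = (y - 5)*(y - 4)*(y - 1)*(y^2 + y - 12) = (y - 5)*(y - 4)*(y - 1)*(y + 4)*(y - 3)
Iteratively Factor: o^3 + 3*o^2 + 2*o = (o + 1)*(o^2 + 2*o) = (o + 1)*(o + 2)*(o)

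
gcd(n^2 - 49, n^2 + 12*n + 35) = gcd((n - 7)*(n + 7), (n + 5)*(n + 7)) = n + 7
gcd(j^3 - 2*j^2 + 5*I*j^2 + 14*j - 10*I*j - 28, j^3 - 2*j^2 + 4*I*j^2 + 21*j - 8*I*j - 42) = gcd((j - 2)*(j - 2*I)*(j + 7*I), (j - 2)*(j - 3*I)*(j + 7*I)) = j^2 + j*(-2 + 7*I) - 14*I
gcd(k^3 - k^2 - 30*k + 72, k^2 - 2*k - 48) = k + 6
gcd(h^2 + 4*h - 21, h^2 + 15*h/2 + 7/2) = h + 7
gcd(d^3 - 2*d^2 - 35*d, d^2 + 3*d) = d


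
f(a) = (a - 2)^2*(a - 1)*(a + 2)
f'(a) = (a - 2)^2*(a - 1) + (a - 2)^2*(a + 2) + (a - 1)*(a + 2)*(2*a - 4) = 4*a^3 - 9*a^2 - 4*a + 12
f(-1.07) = -18.14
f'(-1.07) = 1.08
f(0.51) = -2.73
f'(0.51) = 8.15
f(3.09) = 12.64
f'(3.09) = 31.72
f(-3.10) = 117.31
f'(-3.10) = -181.25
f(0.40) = -3.69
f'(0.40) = 9.22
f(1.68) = 0.26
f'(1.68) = -1.16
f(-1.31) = -17.46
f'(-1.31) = -7.20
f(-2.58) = 43.56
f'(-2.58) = -106.28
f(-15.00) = 60112.00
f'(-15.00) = -15453.00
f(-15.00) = 60112.00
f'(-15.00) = -15453.00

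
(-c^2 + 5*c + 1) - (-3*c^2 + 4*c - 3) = 2*c^2 + c + 4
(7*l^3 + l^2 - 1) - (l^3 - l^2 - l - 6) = 6*l^3 + 2*l^2 + l + 5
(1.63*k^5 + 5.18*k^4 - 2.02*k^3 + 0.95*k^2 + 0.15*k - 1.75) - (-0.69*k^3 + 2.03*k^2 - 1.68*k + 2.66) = 1.63*k^5 + 5.18*k^4 - 1.33*k^3 - 1.08*k^2 + 1.83*k - 4.41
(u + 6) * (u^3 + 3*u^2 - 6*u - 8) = u^4 + 9*u^3 + 12*u^2 - 44*u - 48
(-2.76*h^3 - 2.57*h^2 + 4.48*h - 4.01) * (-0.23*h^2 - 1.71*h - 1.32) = 0.6348*h^5 + 5.3107*h^4 + 7.0075*h^3 - 3.3461*h^2 + 0.943499999999998*h + 5.2932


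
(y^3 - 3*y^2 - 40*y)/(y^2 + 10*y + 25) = y*(y - 8)/(y + 5)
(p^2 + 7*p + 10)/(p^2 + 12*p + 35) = (p + 2)/(p + 7)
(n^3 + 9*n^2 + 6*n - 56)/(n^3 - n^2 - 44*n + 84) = (n + 4)/(n - 6)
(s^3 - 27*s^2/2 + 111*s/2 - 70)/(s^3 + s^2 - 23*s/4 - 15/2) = 2*(s^2 - 11*s + 28)/(2*s^2 + 7*s + 6)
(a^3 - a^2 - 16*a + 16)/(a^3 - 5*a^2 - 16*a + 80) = (a - 1)/(a - 5)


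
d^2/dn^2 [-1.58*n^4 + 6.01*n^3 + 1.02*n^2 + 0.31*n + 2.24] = -18.96*n^2 + 36.06*n + 2.04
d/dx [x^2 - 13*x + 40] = 2*x - 13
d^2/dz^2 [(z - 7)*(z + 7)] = 2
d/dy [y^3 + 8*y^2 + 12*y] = 3*y^2 + 16*y + 12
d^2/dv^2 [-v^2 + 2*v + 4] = -2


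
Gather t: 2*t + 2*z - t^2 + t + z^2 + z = -t^2 + 3*t + z^2 + 3*z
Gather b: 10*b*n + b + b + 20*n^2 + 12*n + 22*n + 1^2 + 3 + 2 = b*(10*n + 2) + 20*n^2 + 34*n + 6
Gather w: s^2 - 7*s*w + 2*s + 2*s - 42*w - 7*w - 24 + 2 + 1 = s^2 + 4*s + w*(-7*s - 49) - 21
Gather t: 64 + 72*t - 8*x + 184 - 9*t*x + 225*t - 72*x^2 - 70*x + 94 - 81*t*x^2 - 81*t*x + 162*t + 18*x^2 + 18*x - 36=t*(-81*x^2 - 90*x + 459) - 54*x^2 - 60*x + 306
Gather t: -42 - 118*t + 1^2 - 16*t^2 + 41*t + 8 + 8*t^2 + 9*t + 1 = -8*t^2 - 68*t - 32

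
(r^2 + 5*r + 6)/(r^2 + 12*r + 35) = (r^2 + 5*r + 6)/(r^2 + 12*r + 35)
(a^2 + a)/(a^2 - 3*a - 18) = a*(a + 1)/(a^2 - 3*a - 18)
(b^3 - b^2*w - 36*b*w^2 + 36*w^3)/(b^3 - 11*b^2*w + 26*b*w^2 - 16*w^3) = (b^2 - 36*w^2)/(b^2 - 10*b*w + 16*w^2)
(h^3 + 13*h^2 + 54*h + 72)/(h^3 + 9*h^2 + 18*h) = (h + 4)/h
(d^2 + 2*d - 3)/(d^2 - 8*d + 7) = (d + 3)/(d - 7)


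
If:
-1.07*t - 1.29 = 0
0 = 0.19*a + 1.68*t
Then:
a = 10.66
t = -1.21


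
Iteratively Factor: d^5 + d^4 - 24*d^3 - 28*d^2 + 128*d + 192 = (d + 2)*(d^4 - d^3 - 22*d^2 + 16*d + 96) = (d + 2)^2*(d^3 - 3*d^2 - 16*d + 48) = (d - 4)*(d + 2)^2*(d^2 + d - 12) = (d - 4)*(d + 2)^2*(d + 4)*(d - 3)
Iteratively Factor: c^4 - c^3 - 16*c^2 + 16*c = (c)*(c^3 - c^2 - 16*c + 16) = c*(c - 1)*(c^2 - 16) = c*(c - 1)*(c + 4)*(c - 4)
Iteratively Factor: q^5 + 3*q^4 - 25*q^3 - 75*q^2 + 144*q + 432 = (q + 3)*(q^4 - 25*q^2 + 144) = (q - 4)*(q + 3)*(q^3 + 4*q^2 - 9*q - 36) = (q - 4)*(q + 3)*(q + 4)*(q^2 - 9) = (q - 4)*(q - 3)*(q + 3)*(q + 4)*(q + 3)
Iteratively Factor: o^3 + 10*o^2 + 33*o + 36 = (o + 3)*(o^2 + 7*o + 12) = (o + 3)^2*(o + 4)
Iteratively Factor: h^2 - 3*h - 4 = (h + 1)*(h - 4)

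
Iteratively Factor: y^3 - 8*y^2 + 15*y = (y)*(y^2 - 8*y + 15) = y*(y - 5)*(y - 3)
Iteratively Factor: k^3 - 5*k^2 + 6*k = (k - 2)*(k^2 - 3*k) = k*(k - 2)*(k - 3)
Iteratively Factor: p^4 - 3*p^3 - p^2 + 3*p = (p - 3)*(p^3 - p) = (p - 3)*(p - 1)*(p^2 + p) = p*(p - 3)*(p - 1)*(p + 1)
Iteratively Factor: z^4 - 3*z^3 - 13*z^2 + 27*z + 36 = (z - 3)*(z^3 - 13*z - 12) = (z - 3)*(z + 3)*(z^2 - 3*z - 4) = (z - 3)*(z + 1)*(z + 3)*(z - 4)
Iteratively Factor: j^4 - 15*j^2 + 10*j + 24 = (j + 1)*(j^3 - j^2 - 14*j + 24) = (j - 3)*(j + 1)*(j^2 + 2*j - 8) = (j - 3)*(j + 1)*(j + 4)*(j - 2)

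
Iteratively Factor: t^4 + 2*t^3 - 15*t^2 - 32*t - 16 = (t - 4)*(t^3 + 6*t^2 + 9*t + 4) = (t - 4)*(t + 1)*(t^2 + 5*t + 4) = (t - 4)*(t + 1)^2*(t + 4)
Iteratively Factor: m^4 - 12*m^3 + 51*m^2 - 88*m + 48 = (m - 4)*(m^3 - 8*m^2 + 19*m - 12) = (m - 4)^2*(m^2 - 4*m + 3) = (m - 4)^2*(m - 1)*(m - 3)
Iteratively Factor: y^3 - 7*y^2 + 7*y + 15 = (y - 3)*(y^2 - 4*y - 5) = (y - 3)*(y + 1)*(y - 5)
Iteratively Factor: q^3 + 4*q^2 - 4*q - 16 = (q - 2)*(q^2 + 6*q + 8) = (q - 2)*(q + 2)*(q + 4)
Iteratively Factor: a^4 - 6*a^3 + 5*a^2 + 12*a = (a - 3)*(a^3 - 3*a^2 - 4*a) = (a - 4)*(a - 3)*(a^2 + a) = (a - 4)*(a - 3)*(a + 1)*(a)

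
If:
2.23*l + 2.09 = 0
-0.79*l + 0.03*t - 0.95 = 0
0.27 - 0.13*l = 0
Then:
No Solution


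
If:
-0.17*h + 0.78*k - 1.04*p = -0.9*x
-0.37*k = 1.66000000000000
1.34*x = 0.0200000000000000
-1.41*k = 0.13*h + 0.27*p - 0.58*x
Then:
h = 84.31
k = -4.49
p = -17.13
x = 0.01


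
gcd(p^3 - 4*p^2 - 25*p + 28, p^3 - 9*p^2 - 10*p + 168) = p^2 - 3*p - 28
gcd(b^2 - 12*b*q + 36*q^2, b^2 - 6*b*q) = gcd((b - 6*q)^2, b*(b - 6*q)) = -b + 6*q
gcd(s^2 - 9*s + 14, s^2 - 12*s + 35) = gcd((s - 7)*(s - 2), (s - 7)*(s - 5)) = s - 7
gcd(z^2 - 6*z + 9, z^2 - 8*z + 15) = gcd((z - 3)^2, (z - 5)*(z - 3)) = z - 3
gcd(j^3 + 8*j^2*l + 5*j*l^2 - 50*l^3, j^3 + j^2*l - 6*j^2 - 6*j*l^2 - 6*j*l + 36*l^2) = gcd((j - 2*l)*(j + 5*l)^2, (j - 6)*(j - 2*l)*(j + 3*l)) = j - 2*l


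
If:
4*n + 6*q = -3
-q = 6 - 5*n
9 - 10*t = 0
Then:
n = 33/34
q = -39/34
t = 9/10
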